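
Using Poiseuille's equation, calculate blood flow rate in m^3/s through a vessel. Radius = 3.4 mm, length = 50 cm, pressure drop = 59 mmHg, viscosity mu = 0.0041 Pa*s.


Q = pi*r^4*dP / (8*mu*L)
r = 0.0034 m, L = 0.5 m
dP = 59 mmHg = 7865.998 Pa
Q = 2.0136e-04 m^3/s


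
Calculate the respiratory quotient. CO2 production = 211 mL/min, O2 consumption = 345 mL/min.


RQ = VCO2 / VO2
RQ = 211 / 345
RQ = 0.6116


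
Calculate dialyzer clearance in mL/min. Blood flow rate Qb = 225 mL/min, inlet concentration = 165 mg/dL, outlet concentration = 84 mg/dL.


K = Qb * (Cb_in - Cb_out) / Cb_in
K = 225 * (165 - 84) / 165
K = 110.5 mL/min


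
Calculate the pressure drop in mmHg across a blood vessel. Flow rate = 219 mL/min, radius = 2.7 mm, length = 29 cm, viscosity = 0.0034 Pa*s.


dP = 8*mu*L*Q / (pi*r^4)
Q = 219 mL/min = 3.65e-06 m^3/s
dP = 172.447 Pa = 172.447 / 133.322 mmHg = 1.293 mmHg


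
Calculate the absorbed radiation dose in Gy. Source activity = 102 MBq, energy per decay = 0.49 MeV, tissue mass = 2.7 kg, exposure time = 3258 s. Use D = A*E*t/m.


A = 102 MBq = 1.0200e+08 Bq
E = 0.49 MeV = 7.8498e-14 J
D = A*E*t/m = 1.0200e+08*7.8498e-14*3258/2.7
D = 0.009662 Gy


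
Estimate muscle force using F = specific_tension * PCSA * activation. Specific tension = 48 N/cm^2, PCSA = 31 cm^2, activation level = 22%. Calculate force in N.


F = sigma * PCSA * activation
F = 48 * 31 * 0.22
F = 327.4 N


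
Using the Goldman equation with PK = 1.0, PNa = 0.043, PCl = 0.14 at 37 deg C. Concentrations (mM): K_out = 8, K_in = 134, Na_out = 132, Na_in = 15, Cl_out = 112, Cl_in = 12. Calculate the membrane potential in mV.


Vm = (RT/F)*ln((PK*Ko + PNa*Nao + PCl*Cli)/(PK*Ki + PNa*Nai + PCl*Clo))
Numer = 15.356, Denom = 150.325
Vm = -60.97 mV


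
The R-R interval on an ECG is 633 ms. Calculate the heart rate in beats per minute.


HR = 60 / RR_interval(s)
RR = 633 ms = 0.633 s
HR = 60 / 0.633 = 94.79 bpm


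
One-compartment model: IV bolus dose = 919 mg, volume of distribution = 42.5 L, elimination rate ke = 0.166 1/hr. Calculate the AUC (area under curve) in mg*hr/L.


C0 = Dose/Vd = 919/42.5 = 21.6235 mg/L
AUC = C0/ke = 21.6235/0.166
AUC = 130.3 mg*hr/L


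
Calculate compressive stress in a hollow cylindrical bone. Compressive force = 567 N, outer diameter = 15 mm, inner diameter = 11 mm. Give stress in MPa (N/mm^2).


A = pi*(r_o^2 - r_i^2)
r_o = 7.5 mm, r_i = 5.5 mm
A = 81.6814 mm^2
sigma = F/A = 567 / 81.6814
sigma = 6.942 MPa


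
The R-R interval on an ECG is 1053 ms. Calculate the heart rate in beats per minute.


HR = 60 / RR_interval(s)
RR = 1053 ms = 1.053 s
HR = 60 / 1.053 = 56.98 bpm


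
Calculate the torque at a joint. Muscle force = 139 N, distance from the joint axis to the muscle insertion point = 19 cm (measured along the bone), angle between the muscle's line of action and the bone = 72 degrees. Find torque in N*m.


Torque = F * d * sin(theta)   (moment arm = d*sin(theta))
d = 19 cm = 0.19 m
Torque = 139 * 0.19 * sin(72)
Torque = 25.12 N*m


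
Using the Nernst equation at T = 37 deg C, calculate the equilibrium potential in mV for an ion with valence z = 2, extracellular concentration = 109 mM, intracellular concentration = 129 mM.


E = (RT/(zF)) * ln(C_out/C_in)
T = 37 + 273.15 = 310.15 K
E = (8.314 * 310.15 / (2 * 96485)) * ln(109/129)
E = -2.251 mV


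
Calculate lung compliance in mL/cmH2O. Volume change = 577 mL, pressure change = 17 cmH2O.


C = dV / dP
C = 577 / 17
C = 33.94 mL/cmH2O


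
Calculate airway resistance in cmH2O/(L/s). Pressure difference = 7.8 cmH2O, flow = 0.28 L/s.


R = dP / flow
R = 7.8 / 0.28
R = 27.86 cmH2O/(L/s)


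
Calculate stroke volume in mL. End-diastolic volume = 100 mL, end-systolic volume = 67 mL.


SV = EDV - ESV
SV = 100 - 67
SV = 33 mL


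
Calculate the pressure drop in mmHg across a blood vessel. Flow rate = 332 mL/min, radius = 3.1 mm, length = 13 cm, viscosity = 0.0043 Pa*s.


dP = 8*mu*L*Q / (pi*r^4)
Q = 332 mL/min = 5.53333e-06 m^3/s
dP = 85.2887 Pa = 85.2887 / 133.322 mmHg = 0.6397 mmHg


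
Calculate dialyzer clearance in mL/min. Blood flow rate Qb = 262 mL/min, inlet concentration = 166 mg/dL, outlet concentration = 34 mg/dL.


K = Qb * (Cb_in - Cb_out) / Cb_in
K = 262 * (166 - 34) / 166
K = 208.3 mL/min


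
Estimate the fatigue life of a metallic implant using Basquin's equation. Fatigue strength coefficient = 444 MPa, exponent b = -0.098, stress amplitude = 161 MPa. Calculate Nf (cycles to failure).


sigma_a = sigma_f' * (2Nf)^b
2Nf = (sigma_a/sigma_f')^(1/b)
2Nf = (161/444)^(1/-0.098)
2Nf = 31295.403
Nf = 1.565e+04


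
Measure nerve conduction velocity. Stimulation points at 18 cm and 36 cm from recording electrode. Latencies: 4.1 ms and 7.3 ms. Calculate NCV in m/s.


Distance = (36 - 18) / 100 = 0.18 m
dt = (7.3 - 4.1) / 1000 = 0.0032 s
NCV = dist / dt = 56.25 m/s


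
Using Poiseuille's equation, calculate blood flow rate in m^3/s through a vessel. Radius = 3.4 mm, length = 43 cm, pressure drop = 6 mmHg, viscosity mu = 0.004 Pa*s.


Q = pi*r^4*dP / (8*mu*L)
r = 0.0034 m, L = 0.43 m
dP = 6 mmHg = 799.932 Pa
Q = 2.4406e-05 m^3/s


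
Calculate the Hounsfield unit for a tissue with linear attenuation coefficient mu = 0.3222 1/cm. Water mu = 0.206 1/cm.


HU = ((mu_tissue - mu_water) / mu_water) * 1000
HU = ((0.3222 - 0.206) / 0.206) * 1000
HU = 564.1


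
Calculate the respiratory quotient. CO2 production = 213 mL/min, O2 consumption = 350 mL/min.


RQ = VCO2 / VO2
RQ = 213 / 350
RQ = 0.6086


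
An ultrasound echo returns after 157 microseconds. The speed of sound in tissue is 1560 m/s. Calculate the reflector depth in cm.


depth = c * t / 2
t = 157 us = 1.5700e-04 s
depth = 1560 * 1.5700e-04 / 2
depth = 0.12246 m = 12.246 cm


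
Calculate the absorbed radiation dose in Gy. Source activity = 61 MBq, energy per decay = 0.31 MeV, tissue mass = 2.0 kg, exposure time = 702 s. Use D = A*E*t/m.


A = 61 MBq = 6.1000e+07 Bq
E = 0.31 MeV = 4.9662e-14 J
D = A*E*t/m = 6.1000e+07*4.9662e-14*702/2.0
D = 0.001063 Gy


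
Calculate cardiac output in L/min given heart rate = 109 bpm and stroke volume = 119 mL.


CO = HR * SV
CO = 109 * 119 / 1000
CO = 12.97 L/min


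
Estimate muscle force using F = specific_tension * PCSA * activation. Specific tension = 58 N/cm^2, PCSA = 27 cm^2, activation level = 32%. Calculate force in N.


F = sigma * PCSA * activation
F = 58 * 27 * 0.32
F = 501.1 N


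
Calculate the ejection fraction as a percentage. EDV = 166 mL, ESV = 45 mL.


SV = EDV - ESV = 166 - 45 = 121 mL
EF = SV/EDV * 100 = 121/166 * 100
EF = 72.89%


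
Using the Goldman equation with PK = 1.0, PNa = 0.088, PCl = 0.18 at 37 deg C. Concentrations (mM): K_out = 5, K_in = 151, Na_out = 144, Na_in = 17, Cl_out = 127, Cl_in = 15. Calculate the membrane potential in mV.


Vm = (RT/F)*ln((PK*Ko + PNa*Nao + PCl*Cli)/(PK*Ki + PNa*Nai + PCl*Clo))
Numer = 20.372, Denom = 175.356
Vm = -57.53 mV


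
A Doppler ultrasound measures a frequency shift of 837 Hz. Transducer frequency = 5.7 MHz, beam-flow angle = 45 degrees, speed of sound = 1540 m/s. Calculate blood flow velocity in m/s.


v = fd * c / (2 * f0 * cos(theta))
v = 837 * 1540 / (2 * 5.7000e+06 * cos(45))
v = 0.1599 m/s


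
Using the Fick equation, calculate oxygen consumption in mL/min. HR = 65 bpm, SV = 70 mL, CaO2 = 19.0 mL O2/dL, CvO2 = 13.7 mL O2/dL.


CO = HR*SV = 65*70/1000 = 4.55 L/min
a-v O2 diff = 19.0 - 13.7 = 5.3 mL/dL
VO2 = CO * (CaO2-CvO2) * 10 dL/L
VO2 = 4.55 * 5.3 * 10
VO2 = 241.2 mL/min


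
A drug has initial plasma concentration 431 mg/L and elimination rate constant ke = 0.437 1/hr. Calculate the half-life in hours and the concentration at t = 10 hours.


t_half = ln(2) / ke = 0.693147 / 0.437 = 1.586 hr
C(t) = C0 * exp(-ke*t) = 431 * exp(-0.437*10)
C(10) = 5.453 mg/L


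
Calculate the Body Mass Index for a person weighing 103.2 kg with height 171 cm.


BMI = weight / height^2
height = 171 cm = 1.71 m
BMI = 103.2 / 1.71^2
BMI = 35.29 kg/m^2


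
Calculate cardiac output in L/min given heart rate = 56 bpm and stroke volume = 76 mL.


CO = HR * SV
CO = 56 * 76 / 1000
CO = 4.256 L/min


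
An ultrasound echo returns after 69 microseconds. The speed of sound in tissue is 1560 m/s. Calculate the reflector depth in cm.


depth = c * t / 2
t = 69 us = 6.9000e-05 s
depth = 1560 * 6.9000e-05 / 2
depth = 0.05382 m = 5.382 cm


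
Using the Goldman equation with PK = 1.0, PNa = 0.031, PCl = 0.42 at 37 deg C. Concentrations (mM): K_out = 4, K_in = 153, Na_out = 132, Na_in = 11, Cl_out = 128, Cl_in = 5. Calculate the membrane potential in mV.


Vm = (RT/F)*ln((PK*Ko + PNa*Nao + PCl*Cli)/(PK*Ki + PNa*Nai + PCl*Clo))
Numer = 10.192, Denom = 207.101
Vm = -80.49 mV


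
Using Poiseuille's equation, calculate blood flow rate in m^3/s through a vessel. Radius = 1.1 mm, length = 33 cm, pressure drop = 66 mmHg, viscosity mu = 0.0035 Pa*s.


Q = pi*r^4*dP / (8*mu*L)
r = 0.0011 m, L = 0.33 m
dP = 66 mmHg = 8799.252 Pa
Q = 4.3802e-06 m^3/s


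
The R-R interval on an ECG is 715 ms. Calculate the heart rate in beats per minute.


HR = 60 / RR_interval(s)
RR = 715 ms = 0.715 s
HR = 60 / 0.715 = 83.92 bpm


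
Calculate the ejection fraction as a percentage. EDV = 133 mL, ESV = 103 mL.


SV = EDV - ESV = 133 - 103 = 30 mL
EF = SV/EDV * 100 = 30/133 * 100
EF = 22.56%


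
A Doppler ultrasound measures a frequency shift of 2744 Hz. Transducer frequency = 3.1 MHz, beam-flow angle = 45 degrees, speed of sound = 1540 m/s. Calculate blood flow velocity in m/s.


v = fd * c / (2 * f0 * cos(theta))
v = 2744 * 1540 / (2 * 3.1000e+06 * cos(45))
v = 0.9639 m/s


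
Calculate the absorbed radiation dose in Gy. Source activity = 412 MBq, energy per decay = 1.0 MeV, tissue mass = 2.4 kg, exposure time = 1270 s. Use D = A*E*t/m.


A = 412 MBq = 4.1200e+08 Bq
E = 1.0 MeV = 1.602e-13 J
D = A*E*t/m = 4.1200e+08*1.602e-13*1270/2.4
D = 0.03493 Gy


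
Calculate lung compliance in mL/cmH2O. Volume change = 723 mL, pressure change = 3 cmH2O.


C = dV / dP
C = 723 / 3
C = 241 mL/cmH2O


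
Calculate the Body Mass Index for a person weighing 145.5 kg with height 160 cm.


BMI = weight / height^2
height = 160 cm = 1.6 m
BMI = 145.5 / 1.6^2
BMI = 56.84 kg/m^2


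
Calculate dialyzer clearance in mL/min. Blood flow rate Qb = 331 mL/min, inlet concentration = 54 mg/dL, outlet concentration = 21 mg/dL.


K = Qb * (Cb_in - Cb_out) / Cb_in
K = 331 * (54 - 21) / 54
K = 202.3 mL/min


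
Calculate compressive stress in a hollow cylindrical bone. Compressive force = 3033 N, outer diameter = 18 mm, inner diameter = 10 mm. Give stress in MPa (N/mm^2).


A = pi*(r_o^2 - r_i^2)
r_o = 9 mm, r_i = 5 mm
A = 175.929 mm^2
sigma = F/A = 3033 / 175.929
sigma = 17.24 MPa


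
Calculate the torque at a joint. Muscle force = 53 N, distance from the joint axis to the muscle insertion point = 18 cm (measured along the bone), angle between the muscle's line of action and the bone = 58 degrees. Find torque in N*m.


Torque = F * d * sin(theta)   (moment arm = d*sin(theta))
d = 18 cm = 0.18 m
Torque = 53 * 0.18 * sin(58)
Torque = 8.09 N*m


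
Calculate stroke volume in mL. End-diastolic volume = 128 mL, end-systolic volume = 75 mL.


SV = EDV - ESV
SV = 128 - 75
SV = 53 mL


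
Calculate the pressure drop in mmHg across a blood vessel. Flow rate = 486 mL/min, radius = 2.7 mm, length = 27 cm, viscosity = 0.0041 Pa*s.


dP = 8*mu*L*Q / (pi*r^4)
Q = 486 mL/min = 8.1e-06 m^3/s
dP = 429.653 Pa = 429.653 / 133.322 mmHg = 3.223 mmHg


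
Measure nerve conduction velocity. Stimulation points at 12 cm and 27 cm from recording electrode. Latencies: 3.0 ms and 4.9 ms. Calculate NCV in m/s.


Distance = (27 - 12) / 100 = 0.15 m
dt = (4.9 - 3.0) / 1000 = 0.0019 s
NCV = dist / dt = 78.95 m/s


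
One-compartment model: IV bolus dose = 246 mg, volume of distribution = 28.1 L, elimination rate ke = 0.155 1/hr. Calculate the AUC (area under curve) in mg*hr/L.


C0 = Dose/Vd = 246/28.1 = 8.75445 mg/L
AUC = C0/ke = 8.75445/0.155
AUC = 56.48 mg*hr/L


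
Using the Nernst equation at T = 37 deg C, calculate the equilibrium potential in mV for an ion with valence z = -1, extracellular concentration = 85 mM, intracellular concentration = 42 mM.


E = (RT/(zF)) * ln(C_out/C_in)
T = 37 + 273.15 = 310.15 K
E = (8.314 * 310.15 / (-1 * 96485)) * ln(85/42)
E = -18.84 mV


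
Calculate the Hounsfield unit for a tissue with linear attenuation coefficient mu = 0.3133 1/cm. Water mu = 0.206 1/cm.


HU = ((mu_tissue - mu_water) / mu_water) * 1000
HU = ((0.3133 - 0.206) / 0.206) * 1000
HU = 520.9


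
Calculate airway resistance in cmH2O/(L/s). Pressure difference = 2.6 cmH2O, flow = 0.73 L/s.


R = dP / flow
R = 2.6 / 0.73
R = 3.562 cmH2O/(L/s)


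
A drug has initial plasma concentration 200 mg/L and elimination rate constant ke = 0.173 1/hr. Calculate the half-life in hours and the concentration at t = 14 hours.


t_half = ln(2) / ke = 0.693147 / 0.173 = 4.007 hr
C(t) = C0 * exp(-ke*t) = 200 * exp(-0.173*14)
C(14) = 17.75 mg/L


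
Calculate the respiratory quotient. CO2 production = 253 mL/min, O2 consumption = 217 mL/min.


RQ = VCO2 / VO2
RQ = 253 / 217
RQ = 1.166


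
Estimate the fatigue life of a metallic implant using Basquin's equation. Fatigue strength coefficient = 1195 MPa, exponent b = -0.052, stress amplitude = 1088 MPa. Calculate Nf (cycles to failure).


sigma_a = sigma_f' * (2Nf)^b
2Nf = (sigma_a/sigma_f')^(1/b)
2Nf = (1088/1195)^(1/-0.052)
2Nf = 6.0735484
Nf = 3.037


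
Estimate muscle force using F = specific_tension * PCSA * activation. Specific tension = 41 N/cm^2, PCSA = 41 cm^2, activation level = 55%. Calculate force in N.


F = sigma * PCSA * activation
F = 41 * 41 * 0.55
F = 924.6 N


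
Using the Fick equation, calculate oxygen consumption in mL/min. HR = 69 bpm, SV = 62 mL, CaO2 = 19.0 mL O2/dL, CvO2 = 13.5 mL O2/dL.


CO = HR*SV = 69*62/1000 = 4.278 L/min
a-v O2 diff = 19.0 - 13.5 = 5.5 mL/dL
VO2 = CO * (CaO2-CvO2) * 10 dL/L
VO2 = 4.278 * 5.5 * 10
VO2 = 235.3 mL/min


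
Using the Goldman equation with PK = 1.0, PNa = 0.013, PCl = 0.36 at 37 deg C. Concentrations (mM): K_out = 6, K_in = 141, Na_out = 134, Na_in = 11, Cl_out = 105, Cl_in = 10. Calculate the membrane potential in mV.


Vm = (RT/F)*ln((PK*Ko + PNa*Nao + PCl*Cli)/(PK*Ki + PNa*Nai + PCl*Clo))
Numer = 11.342, Denom = 178.943
Vm = -73.72 mV


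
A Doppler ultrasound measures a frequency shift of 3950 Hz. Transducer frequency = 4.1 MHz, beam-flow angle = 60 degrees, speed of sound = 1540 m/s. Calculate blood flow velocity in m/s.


v = fd * c / (2 * f0 * cos(theta))
v = 3950 * 1540 / (2 * 4.1000e+06 * cos(60))
v = 1.484 m/s


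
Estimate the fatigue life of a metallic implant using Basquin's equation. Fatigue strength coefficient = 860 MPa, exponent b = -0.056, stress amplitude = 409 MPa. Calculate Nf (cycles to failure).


sigma_a = sigma_f' * (2Nf)^b
2Nf = (sigma_a/sigma_f')^(1/b)
2Nf = (409/860)^(1/-0.056)
2Nf = 580552.96
Nf = 2.903e+05


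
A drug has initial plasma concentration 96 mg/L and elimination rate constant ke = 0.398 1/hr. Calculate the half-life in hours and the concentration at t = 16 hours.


t_half = ln(2) / ke = 0.693147 / 0.398 = 1.742 hr
C(t) = C0 * exp(-ke*t) = 96 * exp(-0.398*16)
C(16) = 0.1647 mg/L


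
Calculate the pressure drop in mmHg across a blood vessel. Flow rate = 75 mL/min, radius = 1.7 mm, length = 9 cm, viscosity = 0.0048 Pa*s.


dP = 8*mu*L*Q / (pi*r^4)
Q = 75 mL/min = 1.25e-06 m^3/s
dP = 164.641 Pa = 164.641 / 133.322 mmHg = 1.235 mmHg


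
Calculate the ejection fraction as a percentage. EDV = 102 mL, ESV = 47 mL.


SV = EDV - ESV = 102 - 47 = 55 mL
EF = SV/EDV * 100 = 55/102 * 100
EF = 53.92%


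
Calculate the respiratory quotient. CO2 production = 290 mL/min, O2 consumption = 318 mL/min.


RQ = VCO2 / VO2
RQ = 290 / 318
RQ = 0.9119


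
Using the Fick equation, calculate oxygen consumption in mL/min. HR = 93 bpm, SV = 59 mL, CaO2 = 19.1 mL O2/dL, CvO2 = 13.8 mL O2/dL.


CO = HR*SV = 93*59/1000 = 5.487 L/min
a-v O2 diff = 19.1 - 13.8 = 5.3 mL/dL
VO2 = CO * (CaO2-CvO2) * 10 dL/L
VO2 = 5.487 * 5.3 * 10
VO2 = 290.8 mL/min


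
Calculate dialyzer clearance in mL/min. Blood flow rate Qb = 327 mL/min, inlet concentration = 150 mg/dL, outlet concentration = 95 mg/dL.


K = Qb * (Cb_in - Cb_out) / Cb_in
K = 327 * (150 - 95) / 150
K = 119.9 mL/min


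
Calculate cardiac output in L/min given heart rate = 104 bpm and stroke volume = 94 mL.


CO = HR * SV
CO = 104 * 94 / 1000
CO = 9.776 L/min


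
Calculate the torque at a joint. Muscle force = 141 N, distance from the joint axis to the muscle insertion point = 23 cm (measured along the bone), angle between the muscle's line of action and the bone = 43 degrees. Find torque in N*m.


Torque = F * d * sin(theta)   (moment arm = d*sin(theta))
d = 23 cm = 0.23 m
Torque = 141 * 0.23 * sin(43)
Torque = 22.12 N*m


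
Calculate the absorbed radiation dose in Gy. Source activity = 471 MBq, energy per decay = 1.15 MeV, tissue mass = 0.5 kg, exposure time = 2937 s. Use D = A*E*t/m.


A = 471 MBq = 4.7100e+08 Bq
E = 1.15 MeV = 1.8423e-13 J
D = A*E*t/m = 4.7100e+08*1.8423e-13*2937/0.5
D = 0.5097 Gy


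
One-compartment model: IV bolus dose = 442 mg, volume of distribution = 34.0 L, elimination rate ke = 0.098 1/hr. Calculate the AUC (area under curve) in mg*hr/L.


C0 = Dose/Vd = 442/34.0 = 13 mg/L
AUC = C0/ke = 13/0.098
AUC = 132.7 mg*hr/L


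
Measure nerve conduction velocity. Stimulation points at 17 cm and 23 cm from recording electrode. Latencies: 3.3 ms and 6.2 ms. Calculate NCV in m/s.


Distance = (23 - 17) / 100 = 0.06 m
dt = (6.2 - 3.3) / 1000 = 0.0029 s
NCV = dist / dt = 20.69 m/s


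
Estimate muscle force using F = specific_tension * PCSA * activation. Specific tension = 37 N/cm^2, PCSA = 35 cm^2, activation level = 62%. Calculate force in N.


F = sigma * PCSA * activation
F = 37 * 35 * 0.62
F = 802.9 N


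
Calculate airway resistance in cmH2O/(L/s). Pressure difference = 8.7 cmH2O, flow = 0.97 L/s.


R = dP / flow
R = 8.7 / 0.97
R = 8.969 cmH2O/(L/s)


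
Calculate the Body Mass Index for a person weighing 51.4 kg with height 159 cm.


BMI = weight / height^2
height = 159 cm = 1.59 m
BMI = 51.4 / 1.59^2
BMI = 20.33 kg/m^2


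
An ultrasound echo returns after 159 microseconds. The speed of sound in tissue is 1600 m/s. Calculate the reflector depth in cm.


depth = c * t / 2
t = 159 us = 1.5900e-04 s
depth = 1600 * 1.5900e-04 / 2
depth = 0.1272 m = 12.72 cm


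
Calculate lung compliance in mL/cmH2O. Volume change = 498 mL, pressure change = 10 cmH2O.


C = dV / dP
C = 498 / 10
C = 49.8 mL/cmH2O


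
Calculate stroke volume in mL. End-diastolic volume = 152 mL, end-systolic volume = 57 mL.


SV = EDV - ESV
SV = 152 - 57
SV = 95 mL


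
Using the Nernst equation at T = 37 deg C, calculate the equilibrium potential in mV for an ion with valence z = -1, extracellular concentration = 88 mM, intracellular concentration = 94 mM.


E = (RT/(zF)) * ln(C_out/C_in)
T = 37 + 273.15 = 310.15 K
E = (8.314 * 310.15 / (-1 * 96485)) * ln(88/94)
E = 1.763 mV


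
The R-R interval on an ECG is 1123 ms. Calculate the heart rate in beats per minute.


HR = 60 / RR_interval(s)
RR = 1123 ms = 1.123 s
HR = 60 / 1.123 = 53.43 bpm


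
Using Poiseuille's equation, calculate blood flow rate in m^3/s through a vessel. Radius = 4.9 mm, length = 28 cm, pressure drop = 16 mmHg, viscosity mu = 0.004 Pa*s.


Q = pi*r^4*dP / (8*mu*L)
r = 0.0049 m, L = 0.28 m
dP = 16 mmHg = 2133.152 Pa
Q = 4.3117e-04 m^3/s


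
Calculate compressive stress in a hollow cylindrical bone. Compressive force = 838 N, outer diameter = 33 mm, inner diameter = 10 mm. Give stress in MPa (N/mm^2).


A = pi*(r_o^2 - r_i^2)
r_o = 16.5 mm, r_i = 5 mm
A = 776.759 mm^2
sigma = F/A = 838 / 776.759
sigma = 1.079 MPa


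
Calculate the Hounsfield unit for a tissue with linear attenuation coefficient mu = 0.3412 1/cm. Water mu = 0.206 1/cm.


HU = ((mu_tissue - mu_water) / mu_water) * 1000
HU = ((0.3412 - 0.206) / 0.206) * 1000
HU = 656.3


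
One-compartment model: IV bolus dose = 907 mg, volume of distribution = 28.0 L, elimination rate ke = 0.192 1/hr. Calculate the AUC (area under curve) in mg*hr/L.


C0 = Dose/Vd = 907/28.0 = 32.3929 mg/L
AUC = C0/ke = 32.3929/0.192
AUC = 168.7 mg*hr/L


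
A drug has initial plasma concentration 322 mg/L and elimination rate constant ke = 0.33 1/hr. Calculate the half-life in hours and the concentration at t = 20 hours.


t_half = ln(2) / ke = 0.693147 / 0.33 = 2.1 hr
C(t) = C0 * exp(-ke*t) = 322 * exp(-0.33*20)
C(20) = 0.438 mg/L


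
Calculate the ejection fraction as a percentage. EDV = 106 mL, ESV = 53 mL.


SV = EDV - ESV = 106 - 53 = 53 mL
EF = SV/EDV * 100 = 53/106 * 100
EF = 50%


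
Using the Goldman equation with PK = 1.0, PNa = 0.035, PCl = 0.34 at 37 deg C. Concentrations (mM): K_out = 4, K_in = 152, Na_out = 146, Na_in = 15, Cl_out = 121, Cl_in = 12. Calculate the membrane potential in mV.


Vm = (RT/F)*ln((PK*Ko + PNa*Nao + PCl*Cli)/(PK*Ki + PNa*Nai + PCl*Clo))
Numer = 13.19, Denom = 193.665
Vm = -71.8 mV


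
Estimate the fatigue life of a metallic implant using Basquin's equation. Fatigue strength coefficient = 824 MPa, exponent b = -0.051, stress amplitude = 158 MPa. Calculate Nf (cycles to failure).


sigma_a = sigma_f' * (2Nf)^b
2Nf = (sigma_a/sigma_f')^(1/b)
2Nf = (158/824)^(1/-0.051)
2Nf = 1.1590978e+14
Nf = 5.7955e+13


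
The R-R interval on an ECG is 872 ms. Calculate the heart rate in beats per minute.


HR = 60 / RR_interval(s)
RR = 872 ms = 0.872 s
HR = 60 / 0.872 = 68.81 bpm


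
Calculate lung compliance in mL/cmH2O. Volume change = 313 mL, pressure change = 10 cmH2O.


C = dV / dP
C = 313 / 10
C = 31.3 mL/cmH2O


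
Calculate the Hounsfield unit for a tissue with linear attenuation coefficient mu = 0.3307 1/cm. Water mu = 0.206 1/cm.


HU = ((mu_tissue - mu_water) / mu_water) * 1000
HU = ((0.3307 - 0.206) / 0.206) * 1000
HU = 605.3


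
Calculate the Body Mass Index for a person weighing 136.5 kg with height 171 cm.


BMI = weight / height^2
height = 171 cm = 1.71 m
BMI = 136.5 / 1.71^2
BMI = 46.68 kg/m^2


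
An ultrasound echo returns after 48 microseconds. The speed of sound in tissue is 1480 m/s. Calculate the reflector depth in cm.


depth = c * t / 2
t = 48 us = 4.8000e-05 s
depth = 1480 * 4.8000e-05 / 2
depth = 0.03552 m = 3.552 cm


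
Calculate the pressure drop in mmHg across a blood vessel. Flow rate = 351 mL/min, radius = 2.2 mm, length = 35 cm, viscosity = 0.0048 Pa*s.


dP = 8*mu*L*Q / (pi*r^4)
Q = 351 mL/min = 5.85e-06 m^3/s
dP = 1068.35 Pa = 1068.35 / 133.322 mmHg = 8.013 mmHg


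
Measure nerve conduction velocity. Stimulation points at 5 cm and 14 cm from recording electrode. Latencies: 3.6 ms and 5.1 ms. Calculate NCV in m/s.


Distance = (14 - 5) / 100 = 0.09 m
dt = (5.1 - 3.6) / 1000 = 0.0015 s
NCV = dist / dt = 60 m/s


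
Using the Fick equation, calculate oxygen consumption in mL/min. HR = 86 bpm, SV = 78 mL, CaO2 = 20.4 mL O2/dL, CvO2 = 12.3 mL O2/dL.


CO = HR*SV = 86*78/1000 = 6.708 L/min
a-v O2 diff = 20.4 - 12.3 = 8.1 mL/dL
VO2 = CO * (CaO2-CvO2) * 10 dL/L
VO2 = 6.708 * 8.1 * 10
VO2 = 543.3 mL/min


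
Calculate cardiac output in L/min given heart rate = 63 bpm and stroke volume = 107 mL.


CO = HR * SV
CO = 63 * 107 / 1000
CO = 6.741 L/min


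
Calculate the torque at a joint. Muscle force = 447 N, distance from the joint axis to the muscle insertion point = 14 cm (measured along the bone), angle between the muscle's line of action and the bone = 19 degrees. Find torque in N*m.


Torque = F * d * sin(theta)   (moment arm = d*sin(theta))
d = 14 cm = 0.14 m
Torque = 447 * 0.14 * sin(19)
Torque = 20.37 N*m


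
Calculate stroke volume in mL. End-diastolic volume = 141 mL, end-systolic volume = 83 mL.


SV = EDV - ESV
SV = 141 - 83
SV = 58 mL


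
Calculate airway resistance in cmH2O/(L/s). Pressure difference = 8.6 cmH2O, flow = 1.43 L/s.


R = dP / flow
R = 8.6 / 1.43
R = 6.014 cmH2O/(L/s)


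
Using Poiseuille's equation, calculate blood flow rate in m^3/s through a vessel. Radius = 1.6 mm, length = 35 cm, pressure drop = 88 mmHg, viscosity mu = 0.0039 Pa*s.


Q = pi*r^4*dP / (8*mu*L)
r = 0.0016 m, L = 0.35 m
dP = 88 mmHg = 11732.336 Pa
Q = 2.2120e-05 m^3/s


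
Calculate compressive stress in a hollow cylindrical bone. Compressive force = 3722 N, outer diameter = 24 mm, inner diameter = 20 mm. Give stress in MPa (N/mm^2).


A = pi*(r_o^2 - r_i^2)
r_o = 12 mm, r_i = 10 mm
A = 138.23 mm^2
sigma = F/A = 3722 / 138.23
sigma = 26.93 MPa


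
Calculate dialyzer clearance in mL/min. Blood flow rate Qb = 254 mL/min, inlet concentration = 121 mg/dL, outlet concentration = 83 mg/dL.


K = Qb * (Cb_in - Cb_out) / Cb_in
K = 254 * (121 - 83) / 121
K = 79.77 mL/min


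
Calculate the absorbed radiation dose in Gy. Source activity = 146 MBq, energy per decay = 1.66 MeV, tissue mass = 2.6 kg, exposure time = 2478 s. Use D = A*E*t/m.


A = 146 MBq = 1.4600e+08 Bq
E = 1.66 MeV = 2.65932e-13 J
D = A*E*t/m = 1.4600e+08*2.65932e-13*2478/2.6
D = 0.037 Gy


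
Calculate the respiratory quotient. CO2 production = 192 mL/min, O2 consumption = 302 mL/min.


RQ = VCO2 / VO2
RQ = 192 / 302
RQ = 0.6358


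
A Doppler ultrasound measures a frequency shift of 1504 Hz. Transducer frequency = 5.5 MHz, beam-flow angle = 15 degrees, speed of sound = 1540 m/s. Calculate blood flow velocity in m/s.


v = fd * c / (2 * f0 * cos(theta))
v = 1504 * 1540 / (2 * 5.5000e+06 * cos(15))
v = 0.218 m/s


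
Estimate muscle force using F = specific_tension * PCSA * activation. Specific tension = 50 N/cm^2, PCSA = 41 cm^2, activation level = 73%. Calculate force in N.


F = sigma * PCSA * activation
F = 50 * 41 * 0.73
F = 1496 N


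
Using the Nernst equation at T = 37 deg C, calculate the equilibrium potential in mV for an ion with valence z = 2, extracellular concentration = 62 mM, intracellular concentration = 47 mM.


E = (RT/(zF)) * ln(C_out/C_in)
T = 37 + 273.15 = 310.15 K
E = (8.314 * 310.15 / (2 * 96485)) * ln(62/47)
E = 3.701 mV


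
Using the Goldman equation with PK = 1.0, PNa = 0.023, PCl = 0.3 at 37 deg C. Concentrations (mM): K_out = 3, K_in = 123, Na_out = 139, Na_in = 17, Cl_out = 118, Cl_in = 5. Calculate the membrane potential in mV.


Vm = (RT/F)*ln((PK*Ko + PNa*Nao + PCl*Cli)/(PK*Ki + PNa*Nai + PCl*Clo))
Numer = 7.697, Denom = 158.791
Vm = -80.89 mV


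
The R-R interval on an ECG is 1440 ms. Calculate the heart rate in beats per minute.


HR = 60 / RR_interval(s)
RR = 1440 ms = 1.44 s
HR = 60 / 1.44 = 41.67 bpm


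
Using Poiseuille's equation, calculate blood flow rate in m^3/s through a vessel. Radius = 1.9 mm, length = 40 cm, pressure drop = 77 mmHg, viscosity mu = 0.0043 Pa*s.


Q = pi*r^4*dP / (8*mu*L)
r = 0.0019 m, L = 0.4 m
dP = 77 mmHg = 10265.794 Pa
Q = 3.0545e-05 m^3/s


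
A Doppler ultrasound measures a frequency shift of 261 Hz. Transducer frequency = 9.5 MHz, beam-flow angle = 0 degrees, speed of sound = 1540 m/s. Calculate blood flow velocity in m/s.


v = fd * c / (2 * f0 * cos(theta))
v = 261 * 1540 / (2 * 9.5000e+06 * cos(0))
v = 0.02115 m/s


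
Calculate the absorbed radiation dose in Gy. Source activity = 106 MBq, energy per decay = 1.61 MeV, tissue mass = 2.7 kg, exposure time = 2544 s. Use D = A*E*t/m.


A = 106 MBq = 1.0600e+08 Bq
E = 1.61 MeV = 2.57922e-13 J
D = A*E*t/m = 1.0600e+08*2.57922e-13*2544/2.7
D = 0.02576 Gy


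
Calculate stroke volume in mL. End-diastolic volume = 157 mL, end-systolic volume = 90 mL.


SV = EDV - ESV
SV = 157 - 90
SV = 67 mL


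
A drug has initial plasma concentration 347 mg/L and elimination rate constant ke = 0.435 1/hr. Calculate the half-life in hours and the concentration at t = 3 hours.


t_half = ln(2) / ke = 0.693147 / 0.435 = 1.593 hr
C(t) = C0 * exp(-ke*t) = 347 * exp(-0.435*3)
C(3) = 94.1 mg/L


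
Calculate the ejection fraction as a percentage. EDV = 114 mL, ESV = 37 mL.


SV = EDV - ESV = 114 - 37 = 77 mL
EF = SV/EDV * 100 = 77/114 * 100
EF = 67.54%


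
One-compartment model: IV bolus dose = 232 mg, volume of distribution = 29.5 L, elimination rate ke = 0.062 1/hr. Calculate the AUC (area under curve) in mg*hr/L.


C0 = Dose/Vd = 232/29.5 = 7.86441 mg/L
AUC = C0/ke = 7.86441/0.062
AUC = 126.8 mg*hr/L


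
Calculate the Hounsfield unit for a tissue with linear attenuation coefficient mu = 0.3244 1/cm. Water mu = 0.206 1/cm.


HU = ((mu_tissue - mu_water) / mu_water) * 1000
HU = ((0.3244 - 0.206) / 0.206) * 1000
HU = 574.8


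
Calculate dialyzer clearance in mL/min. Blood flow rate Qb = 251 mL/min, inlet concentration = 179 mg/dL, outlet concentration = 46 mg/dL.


K = Qb * (Cb_in - Cb_out) / Cb_in
K = 251 * (179 - 46) / 179
K = 186.5 mL/min


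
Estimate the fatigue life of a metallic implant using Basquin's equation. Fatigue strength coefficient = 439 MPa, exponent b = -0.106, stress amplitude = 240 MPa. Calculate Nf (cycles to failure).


sigma_a = sigma_f' * (2Nf)^b
2Nf = (sigma_a/sigma_f')^(1/b)
2Nf = (240/439)^(1/-0.106)
2Nf = 297.91168
Nf = 149


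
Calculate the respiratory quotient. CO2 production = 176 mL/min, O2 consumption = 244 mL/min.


RQ = VCO2 / VO2
RQ = 176 / 244
RQ = 0.7213


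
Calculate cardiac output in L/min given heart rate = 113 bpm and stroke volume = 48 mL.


CO = HR * SV
CO = 113 * 48 / 1000
CO = 5.424 L/min


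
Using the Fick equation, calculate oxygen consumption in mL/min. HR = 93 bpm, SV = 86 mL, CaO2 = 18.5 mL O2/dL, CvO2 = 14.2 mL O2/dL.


CO = HR*SV = 93*86/1000 = 7.998 L/min
a-v O2 diff = 18.5 - 14.2 = 4.3 mL/dL
VO2 = CO * (CaO2-CvO2) * 10 dL/L
VO2 = 7.998 * 4.3 * 10
VO2 = 343.9 mL/min


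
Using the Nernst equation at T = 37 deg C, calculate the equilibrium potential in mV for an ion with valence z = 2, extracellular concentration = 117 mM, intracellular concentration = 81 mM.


E = (RT/(zF)) * ln(C_out/C_in)
T = 37 + 273.15 = 310.15 K
E = (8.314 * 310.15 / (2 * 96485)) * ln(117/81)
E = 4.914 mV


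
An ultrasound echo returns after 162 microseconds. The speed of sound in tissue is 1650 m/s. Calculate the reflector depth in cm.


depth = c * t / 2
t = 162 us = 1.6200e-04 s
depth = 1650 * 1.6200e-04 / 2
depth = 0.13365 m = 13.365 cm


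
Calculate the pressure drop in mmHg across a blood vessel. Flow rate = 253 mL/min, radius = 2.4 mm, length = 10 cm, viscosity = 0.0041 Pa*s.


dP = 8*mu*L*Q / (pi*r^4)
Q = 253 mL/min = 4.21667e-06 m^3/s
dP = 132.693 Pa = 132.693 / 133.322 mmHg = 0.9953 mmHg


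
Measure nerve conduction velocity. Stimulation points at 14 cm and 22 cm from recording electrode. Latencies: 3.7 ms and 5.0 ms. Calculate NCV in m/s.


Distance = (22 - 14) / 100 = 0.08 m
dt = (5.0 - 3.7) / 1000 = 0.0013 s
NCV = dist / dt = 61.54 m/s


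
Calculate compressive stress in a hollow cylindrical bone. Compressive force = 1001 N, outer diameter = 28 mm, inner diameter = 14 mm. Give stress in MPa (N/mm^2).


A = pi*(r_o^2 - r_i^2)
r_o = 14 mm, r_i = 7 mm
A = 461.814 mm^2
sigma = F/A = 1001 / 461.814
sigma = 2.168 MPa


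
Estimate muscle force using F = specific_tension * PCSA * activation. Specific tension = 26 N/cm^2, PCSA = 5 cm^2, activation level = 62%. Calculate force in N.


F = sigma * PCSA * activation
F = 26 * 5 * 0.62
F = 80.6 N


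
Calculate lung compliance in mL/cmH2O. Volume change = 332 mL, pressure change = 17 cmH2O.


C = dV / dP
C = 332 / 17
C = 19.53 mL/cmH2O


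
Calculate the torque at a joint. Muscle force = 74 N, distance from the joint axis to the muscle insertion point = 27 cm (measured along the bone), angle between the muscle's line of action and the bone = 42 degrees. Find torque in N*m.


Torque = F * d * sin(theta)   (moment arm = d*sin(theta))
d = 27 cm = 0.27 m
Torque = 74 * 0.27 * sin(42)
Torque = 13.37 N*m


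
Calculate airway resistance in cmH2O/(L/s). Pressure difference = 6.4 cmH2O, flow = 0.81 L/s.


R = dP / flow
R = 6.4 / 0.81
R = 7.901 cmH2O/(L/s)


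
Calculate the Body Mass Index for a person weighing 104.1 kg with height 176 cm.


BMI = weight / height^2
height = 176 cm = 1.76 m
BMI = 104.1 / 1.76^2
BMI = 33.61 kg/m^2


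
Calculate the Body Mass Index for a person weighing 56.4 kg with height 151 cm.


BMI = weight / height^2
height = 151 cm = 1.51 m
BMI = 56.4 / 1.51^2
BMI = 24.74 kg/m^2


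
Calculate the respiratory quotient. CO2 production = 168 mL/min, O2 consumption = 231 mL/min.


RQ = VCO2 / VO2
RQ = 168 / 231
RQ = 0.7273


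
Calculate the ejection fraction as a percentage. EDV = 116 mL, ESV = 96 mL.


SV = EDV - ESV = 116 - 96 = 20 mL
EF = SV/EDV * 100 = 20/116 * 100
EF = 17.24%


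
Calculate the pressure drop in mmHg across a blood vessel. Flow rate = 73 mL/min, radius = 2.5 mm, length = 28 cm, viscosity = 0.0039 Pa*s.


dP = 8*mu*L*Q / (pi*r^4)
Q = 73 mL/min = 1.21667e-06 m^3/s
dP = 86.6115 Pa = 86.6115 / 133.322 mmHg = 0.6496 mmHg


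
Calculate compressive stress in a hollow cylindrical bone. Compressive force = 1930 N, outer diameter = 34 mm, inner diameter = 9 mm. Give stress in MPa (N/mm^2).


A = pi*(r_o^2 - r_i^2)
r_o = 17 mm, r_i = 4.5 mm
A = 844.303 mm^2
sigma = F/A = 1930 / 844.303
sigma = 2.286 MPa


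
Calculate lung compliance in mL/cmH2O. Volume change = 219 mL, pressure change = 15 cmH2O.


C = dV / dP
C = 219 / 15
C = 14.6 mL/cmH2O


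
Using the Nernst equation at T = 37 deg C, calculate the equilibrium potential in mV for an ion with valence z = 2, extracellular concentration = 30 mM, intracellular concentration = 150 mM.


E = (RT/(zF)) * ln(C_out/C_in)
T = 37 + 273.15 = 310.15 K
E = (8.314 * 310.15 / (2 * 96485)) * ln(30/150)
E = -21.51 mV


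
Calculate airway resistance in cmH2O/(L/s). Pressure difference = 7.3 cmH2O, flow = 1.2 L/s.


R = dP / flow
R = 7.3 / 1.2
R = 6.083 cmH2O/(L/s)


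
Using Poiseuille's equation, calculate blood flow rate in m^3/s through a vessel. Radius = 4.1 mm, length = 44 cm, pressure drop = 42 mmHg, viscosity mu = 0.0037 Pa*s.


Q = pi*r^4*dP / (8*mu*L)
r = 0.0041 m, L = 0.44 m
dP = 42 mmHg = 5599.524 Pa
Q = 3.8167e-04 m^3/s


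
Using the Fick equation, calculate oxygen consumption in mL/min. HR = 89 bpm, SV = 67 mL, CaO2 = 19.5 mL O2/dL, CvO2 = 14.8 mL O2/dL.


CO = HR*SV = 89*67/1000 = 5.963 L/min
a-v O2 diff = 19.5 - 14.8 = 4.7 mL/dL
VO2 = CO * (CaO2-CvO2) * 10 dL/L
VO2 = 5.963 * 4.7 * 10
VO2 = 280.3 mL/min


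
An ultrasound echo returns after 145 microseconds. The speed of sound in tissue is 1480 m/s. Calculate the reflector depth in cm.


depth = c * t / 2
t = 145 us = 1.4500e-04 s
depth = 1480 * 1.4500e-04 / 2
depth = 0.1073 m = 10.73 cm


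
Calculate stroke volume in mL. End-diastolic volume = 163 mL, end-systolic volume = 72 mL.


SV = EDV - ESV
SV = 163 - 72
SV = 91 mL


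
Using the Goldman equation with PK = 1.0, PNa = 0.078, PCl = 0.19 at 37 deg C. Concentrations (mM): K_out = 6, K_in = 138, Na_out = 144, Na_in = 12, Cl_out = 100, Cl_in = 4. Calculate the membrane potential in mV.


Vm = (RT/F)*ln((PK*Ko + PNa*Nao + PCl*Cli)/(PK*Ki + PNa*Nai + PCl*Clo))
Numer = 17.992, Denom = 157.936
Vm = -58.05 mV


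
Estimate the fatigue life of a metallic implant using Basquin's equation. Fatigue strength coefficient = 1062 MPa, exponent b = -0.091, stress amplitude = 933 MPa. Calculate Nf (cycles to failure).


sigma_a = sigma_f' * (2Nf)^b
2Nf = (sigma_a/sigma_f')^(1/b)
2Nf = (933/1062)^(1/-0.091)
2Nf = 4.1500521
Nf = 2.075


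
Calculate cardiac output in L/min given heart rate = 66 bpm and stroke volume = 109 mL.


CO = HR * SV
CO = 66 * 109 / 1000
CO = 7.194 L/min


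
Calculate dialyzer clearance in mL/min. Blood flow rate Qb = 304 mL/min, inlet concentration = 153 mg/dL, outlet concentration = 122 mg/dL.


K = Qb * (Cb_in - Cb_out) / Cb_in
K = 304 * (153 - 122) / 153
K = 61.59 mL/min


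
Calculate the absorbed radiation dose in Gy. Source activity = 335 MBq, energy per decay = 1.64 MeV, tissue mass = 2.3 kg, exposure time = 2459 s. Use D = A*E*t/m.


A = 335 MBq = 3.3500e+08 Bq
E = 1.64 MeV = 2.62728e-13 J
D = A*E*t/m = 3.3500e+08*2.62728e-13*2459/2.3
D = 0.0941 Gy


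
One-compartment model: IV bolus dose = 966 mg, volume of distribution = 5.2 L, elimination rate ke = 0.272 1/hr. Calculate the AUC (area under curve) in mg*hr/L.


C0 = Dose/Vd = 966/5.2 = 185.769 mg/L
AUC = C0/ke = 185.769/0.272
AUC = 683 mg*hr/L


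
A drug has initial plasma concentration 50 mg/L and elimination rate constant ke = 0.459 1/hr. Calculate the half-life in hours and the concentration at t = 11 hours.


t_half = ln(2) / ke = 0.693147 / 0.459 = 1.51 hr
C(t) = C0 * exp(-ke*t) = 50 * exp(-0.459*11)
C(11) = 0.3208 mg/L


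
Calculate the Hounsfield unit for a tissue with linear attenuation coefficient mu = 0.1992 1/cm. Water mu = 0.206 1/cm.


HU = ((mu_tissue - mu_water) / mu_water) * 1000
HU = ((0.1992 - 0.206) / 0.206) * 1000
HU = -33.01


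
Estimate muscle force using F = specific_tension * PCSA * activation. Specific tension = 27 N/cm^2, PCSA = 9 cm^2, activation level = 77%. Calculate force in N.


F = sigma * PCSA * activation
F = 27 * 9 * 0.77
F = 187.1 N


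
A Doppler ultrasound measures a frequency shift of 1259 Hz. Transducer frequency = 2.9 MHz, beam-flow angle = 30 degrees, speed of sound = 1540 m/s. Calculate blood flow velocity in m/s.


v = fd * c / (2 * f0 * cos(theta))
v = 1259 * 1540 / (2 * 2.9000e+06 * cos(30))
v = 0.386 m/s


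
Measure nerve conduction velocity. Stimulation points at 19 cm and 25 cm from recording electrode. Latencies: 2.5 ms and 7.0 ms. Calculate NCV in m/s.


Distance = (25 - 19) / 100 = 0.06 m
dt = (7.0 - 2.5) / 1000 = 0.0045 s
NCV = dist / dt = 13.33 m/s


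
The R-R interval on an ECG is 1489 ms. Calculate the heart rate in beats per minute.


HR = 60 / RR_interval(s)
RR = 1489 ms = 1.489 s
HR = 60 / 1.489 = 40.3 bpm


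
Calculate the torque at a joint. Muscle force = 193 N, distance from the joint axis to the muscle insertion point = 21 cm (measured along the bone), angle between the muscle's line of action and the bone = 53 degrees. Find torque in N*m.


Torque = F * d * sin(theta)   (moment arm = d*sin(theta))
d = 21 cm = 0.21 m
Torque = 193 * 0.21 * sin(53)
Torque = 32.37 N*m


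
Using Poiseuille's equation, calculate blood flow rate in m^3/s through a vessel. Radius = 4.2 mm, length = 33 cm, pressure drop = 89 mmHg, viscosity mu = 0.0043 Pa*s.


Q = pi*r^4*dP / (8*mu*L)
r = 0.0042 m, L = 0.33 m
dP = 89 mmHg = 11865.658 Pa
Q = 0.001022 m^3/s


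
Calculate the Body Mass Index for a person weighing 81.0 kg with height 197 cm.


BMI = weight / height^2
height = 197 cm = 1.97 m
BMI = 81.0 / 1.97^2
BMI = 20.87 kg/m^2


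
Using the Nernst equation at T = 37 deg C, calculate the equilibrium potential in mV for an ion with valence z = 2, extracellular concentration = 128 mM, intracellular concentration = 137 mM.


E = (RT/(zF)) * ln(C_out/C_in)
T = 37 + 273.15 = 310.15 K
E = (8.314 * 310.15 / (2 * 96485)) * ln(128/137)
E = -0.908 mV


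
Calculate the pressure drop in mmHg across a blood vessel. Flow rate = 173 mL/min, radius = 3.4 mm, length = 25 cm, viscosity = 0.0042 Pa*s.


dP = 8*mu*L*Q / (pi*r^4)
Q = 173 mL/min = 2.88333e-06 m^3/s
dP = 57.691 Pa = 57.691 / 133.322 mmHg = 0.4327 mmHg


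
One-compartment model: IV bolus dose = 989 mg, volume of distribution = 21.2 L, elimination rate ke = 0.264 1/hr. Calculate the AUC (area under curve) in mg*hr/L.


C0 = Dose/Vd = 989/21.2 = 46.6509 mg/L
AUC = C0/ke = 46.6509/0.264
AUC = 176.7 mg*hr/L
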